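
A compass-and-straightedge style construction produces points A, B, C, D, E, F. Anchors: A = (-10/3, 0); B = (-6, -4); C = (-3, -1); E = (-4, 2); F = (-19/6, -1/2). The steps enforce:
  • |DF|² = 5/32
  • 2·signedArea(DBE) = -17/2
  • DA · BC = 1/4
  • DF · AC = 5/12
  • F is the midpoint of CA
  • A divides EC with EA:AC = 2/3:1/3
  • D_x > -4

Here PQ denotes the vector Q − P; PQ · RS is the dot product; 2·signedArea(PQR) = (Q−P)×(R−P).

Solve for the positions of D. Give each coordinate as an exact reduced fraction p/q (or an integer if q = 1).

1. D_x = -79/24  [2·signedArea(DBE) = -17/2 ∩ DA · BC = 1/4]
2. D_y = -1/8  [2·signedArea(DBE) = -17/2 ∩ DA · BC = 1/4]
   → D = (-79/24, -1/8)

D = (-79/24, -1/8)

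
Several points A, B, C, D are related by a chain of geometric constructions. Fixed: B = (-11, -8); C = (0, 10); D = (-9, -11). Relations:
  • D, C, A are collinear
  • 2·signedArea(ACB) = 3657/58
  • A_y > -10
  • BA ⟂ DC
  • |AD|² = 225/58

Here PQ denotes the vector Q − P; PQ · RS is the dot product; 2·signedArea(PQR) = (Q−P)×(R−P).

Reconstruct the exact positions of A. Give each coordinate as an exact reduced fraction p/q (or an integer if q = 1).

A = (-477/58, -533/58)

1. A_x = -477/58  [D, C, A are collinear ∩ BA ⟂ DC]
2. A_y = -533/58  [D, C, A are collinear ∩ BA ⟂ DC]
   → A = (-477/58, -533/58)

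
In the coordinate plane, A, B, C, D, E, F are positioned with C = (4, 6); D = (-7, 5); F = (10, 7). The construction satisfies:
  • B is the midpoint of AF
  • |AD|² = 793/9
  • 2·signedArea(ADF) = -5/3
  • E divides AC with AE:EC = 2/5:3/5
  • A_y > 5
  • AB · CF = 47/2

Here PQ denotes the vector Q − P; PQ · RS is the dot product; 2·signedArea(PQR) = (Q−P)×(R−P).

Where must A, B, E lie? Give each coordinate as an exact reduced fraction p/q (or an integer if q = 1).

1. A_x = 7/3  [line -2·x + 17·y + -292/3 = 0 ∩ |AD|² = 793/9]
2. A_y = 6  [line -2·x + 17·y + -292/3 = 0 ∩ |AD|² = 793/9]
   → A = (7/3, 6)
3. B_x = 37/6  [B is the midpoint of AF]
4. B_y = 13/2  [B is the midpoint of AF]
   → B = (37/6, 13/2)
5. E_x = 3  [E divides AC with AE:EC = 2/5:3/5]
6. E_y = 6  [E divides AC with AE:EC = 2/5:3/5]
   → E = (3, 6)

A = (7/3, 6)
B = (37/6, 13/2)
E = (3, 6)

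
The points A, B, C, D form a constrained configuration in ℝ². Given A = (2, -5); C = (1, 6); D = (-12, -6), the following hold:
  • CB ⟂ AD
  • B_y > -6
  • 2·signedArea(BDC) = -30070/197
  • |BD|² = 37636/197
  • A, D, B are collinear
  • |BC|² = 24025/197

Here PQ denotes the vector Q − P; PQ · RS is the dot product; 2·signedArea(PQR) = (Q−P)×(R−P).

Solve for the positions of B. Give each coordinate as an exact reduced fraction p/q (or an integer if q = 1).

1. B_x = 352/197  [A, D, B are collinear ∩ CB ⟂ AD]
2. B_y = -988/197  [A, D, B are collinear ∩ CB ⟂ AD]
   → B = (352/197, -988/197)

B = (352/197, -988/197)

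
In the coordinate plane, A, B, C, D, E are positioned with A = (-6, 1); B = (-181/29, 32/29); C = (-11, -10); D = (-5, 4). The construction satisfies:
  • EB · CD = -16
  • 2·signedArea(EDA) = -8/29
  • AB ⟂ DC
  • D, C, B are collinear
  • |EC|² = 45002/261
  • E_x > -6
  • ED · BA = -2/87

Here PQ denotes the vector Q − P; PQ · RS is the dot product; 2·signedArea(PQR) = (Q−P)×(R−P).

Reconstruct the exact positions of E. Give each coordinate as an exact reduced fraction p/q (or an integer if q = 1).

E = (-500/87, 59/29)

1. E_x = -500/87  [EB · CD = -16 ∩ 2·signedArea(EDA) = -8/29]
2. E_y = 59/29  [EB · CD = -16 ∩ 2·signedArea(EDA) = -8/29]
   → E = (-500/87, 59/29)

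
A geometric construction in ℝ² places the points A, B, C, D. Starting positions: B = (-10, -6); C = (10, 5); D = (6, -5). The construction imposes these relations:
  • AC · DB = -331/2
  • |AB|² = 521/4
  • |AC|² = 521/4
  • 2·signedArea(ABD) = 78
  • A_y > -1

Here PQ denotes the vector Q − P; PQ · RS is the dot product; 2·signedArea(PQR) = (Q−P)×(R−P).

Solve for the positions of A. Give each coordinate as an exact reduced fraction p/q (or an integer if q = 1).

1. A_x = 0  [2·signedArea(ABD) = 78 ∩ AC · DB = -331/2]
2. A_y = -1/2  [2·signedArea(ABD) = 78 ∩ AC · DB = -331/2]
   → A = (0, -1/2)

A = (0, -1/2)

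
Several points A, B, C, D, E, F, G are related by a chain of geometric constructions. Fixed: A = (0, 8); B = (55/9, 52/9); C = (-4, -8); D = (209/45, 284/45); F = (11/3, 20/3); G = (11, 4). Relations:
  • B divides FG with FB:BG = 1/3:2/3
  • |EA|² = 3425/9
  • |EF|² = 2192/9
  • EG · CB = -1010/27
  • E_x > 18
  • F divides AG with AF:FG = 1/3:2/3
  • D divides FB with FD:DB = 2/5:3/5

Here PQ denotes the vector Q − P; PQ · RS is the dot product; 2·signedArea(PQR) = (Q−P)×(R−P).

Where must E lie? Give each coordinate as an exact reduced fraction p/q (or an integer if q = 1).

1. E_x = 55/3  [line -91/9·x + -124/9·y + 5501/27 = 0 ∩ |EF|² = 2192/9]
2. E_y = 4/3  [line -91/9·x + -124/9·y + 5501/27 = 0 ∩ |EF|² = 2192/9]
   → E = (55/3, 4/3)

E = (55/3, 4/3)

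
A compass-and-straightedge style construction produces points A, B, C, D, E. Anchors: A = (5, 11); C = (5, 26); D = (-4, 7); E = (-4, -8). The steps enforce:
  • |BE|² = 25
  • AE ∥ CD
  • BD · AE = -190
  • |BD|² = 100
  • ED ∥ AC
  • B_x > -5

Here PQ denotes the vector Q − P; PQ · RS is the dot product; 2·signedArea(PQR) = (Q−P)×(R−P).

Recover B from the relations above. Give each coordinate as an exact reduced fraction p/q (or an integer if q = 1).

B = (-4, -3)

1. B_x = -4  [line 9·x + 19·y + 93 = 0 ∩ |BD|² = 100]
2. B_y = -3  [line 9·x + 19·y + 93 = 0 ∩ |BD|² = 100]
   → B = (-4, -3)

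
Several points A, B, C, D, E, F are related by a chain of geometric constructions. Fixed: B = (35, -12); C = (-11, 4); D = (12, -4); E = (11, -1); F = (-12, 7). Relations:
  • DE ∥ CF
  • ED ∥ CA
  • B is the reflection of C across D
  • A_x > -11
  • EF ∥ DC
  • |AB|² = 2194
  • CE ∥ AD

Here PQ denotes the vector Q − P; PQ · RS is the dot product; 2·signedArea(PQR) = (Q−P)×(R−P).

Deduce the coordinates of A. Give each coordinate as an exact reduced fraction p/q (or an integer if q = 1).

1. A_x = -10  [CE ∥ AD ∩ ED ∥ CA]
2. A_y = 1  [CE ∥ AD ∩ ED ∥ CA]
   → A = (-10, 1)

A = (-10, 1)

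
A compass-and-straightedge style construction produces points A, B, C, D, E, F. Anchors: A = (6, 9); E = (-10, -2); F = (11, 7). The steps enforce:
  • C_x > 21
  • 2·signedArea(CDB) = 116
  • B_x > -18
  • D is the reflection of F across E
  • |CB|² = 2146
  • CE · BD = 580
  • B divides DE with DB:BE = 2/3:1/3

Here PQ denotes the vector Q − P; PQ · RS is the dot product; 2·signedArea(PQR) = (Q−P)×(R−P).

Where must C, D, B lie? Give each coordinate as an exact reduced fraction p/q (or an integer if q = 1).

B = (-17, -5)
C = (22, 20)
D = (-31, -11)

1. D_x = -31  [D is the reflection of F across E]
2. D_y = -11  [D is the reflection of F across E]
   → D = (-31, -11)
3. B_x = -17  [B divides DE with DB:BE = 2/3:1/3]
4. B_y = -5  [B divides DE with DB:BE = 2/3:1/3]
   → B = (-17, -5)
5. C_x = 22  [2·signedArea(CDB) = 116 ∩ CE · BD = 580]
6. C_y = 20  [2·signedArea(CDB) = 116 ∩ CE · BD = 580]
   → C = (22, 20)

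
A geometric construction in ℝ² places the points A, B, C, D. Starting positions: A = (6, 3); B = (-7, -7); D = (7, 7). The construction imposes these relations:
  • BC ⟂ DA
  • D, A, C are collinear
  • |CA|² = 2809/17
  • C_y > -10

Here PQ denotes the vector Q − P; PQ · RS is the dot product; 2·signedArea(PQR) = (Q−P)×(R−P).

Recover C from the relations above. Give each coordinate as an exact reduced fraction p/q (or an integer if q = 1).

1. C_x = 49/17  [D, A, C are collinear ∩ BC ⟂ DA]
2. C_y = -161/17  [D, A, C are collinear ∩ BC ⟂ DA]
   → C = (49/17, -161/17)

C = (49/17, -161/17)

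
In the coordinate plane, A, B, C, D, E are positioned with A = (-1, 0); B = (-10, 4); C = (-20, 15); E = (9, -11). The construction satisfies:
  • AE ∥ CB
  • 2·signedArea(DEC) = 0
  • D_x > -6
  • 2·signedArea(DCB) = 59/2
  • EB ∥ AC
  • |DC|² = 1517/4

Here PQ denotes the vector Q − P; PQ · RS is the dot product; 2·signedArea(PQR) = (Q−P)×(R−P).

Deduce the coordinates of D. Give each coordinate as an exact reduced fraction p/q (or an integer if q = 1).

1. D_x = -11/2  [2·signedArea(DEC) = 0 ∩ 2·signedArea(DCB) = 59/2]
2. D_y = 2  [2·signedArea(DEC) = 0 ∩ 2·signedArea(DCB) = 59/2]
   → D = (-11/2, 2)

D = (-11/2, 2)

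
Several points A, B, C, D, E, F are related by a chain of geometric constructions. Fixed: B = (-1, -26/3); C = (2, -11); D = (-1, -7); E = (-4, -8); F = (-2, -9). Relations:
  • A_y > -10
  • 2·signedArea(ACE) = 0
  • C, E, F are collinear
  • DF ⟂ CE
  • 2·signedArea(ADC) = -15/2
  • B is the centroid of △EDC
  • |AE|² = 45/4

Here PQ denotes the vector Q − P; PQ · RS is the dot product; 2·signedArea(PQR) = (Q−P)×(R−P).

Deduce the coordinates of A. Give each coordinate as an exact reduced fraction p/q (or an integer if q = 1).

A = (-1, -19/2)

1. A_x = -1  [2·signedArea(ACE) = 0 ∩ 2·signedArea(ADC) = -15/2]
2. A_y = -19/2  [2·signedArea(ACE) = 0 ∩ 2·signedArea(ADC) = -15/2]
   → A = (-1, -19/2)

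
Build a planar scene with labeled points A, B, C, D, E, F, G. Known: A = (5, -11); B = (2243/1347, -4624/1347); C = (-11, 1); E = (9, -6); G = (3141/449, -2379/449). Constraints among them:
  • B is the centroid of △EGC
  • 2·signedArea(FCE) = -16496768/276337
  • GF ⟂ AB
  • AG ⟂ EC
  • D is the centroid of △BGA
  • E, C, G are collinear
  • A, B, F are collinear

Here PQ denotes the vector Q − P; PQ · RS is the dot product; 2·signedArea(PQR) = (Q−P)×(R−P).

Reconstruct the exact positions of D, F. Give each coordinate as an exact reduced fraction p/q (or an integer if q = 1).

1. D_x = 18401/4041  [D is the centroid of △BGA]
2. D_y = -26578/4041  [D is the centroid of △BGA]
   → D = (18401/4041, -26578/4041)
3. F_x = 399585781/124075313  [A, B, F are collinear ∩ GF ⟂ AB]
4. F_y = -863822107/124075313  [A, B, F are collinear ∩ GF ⟂ AB]
   → F = (399585781/124075313, -863822107/124075313)

D = (18401/4041, -26578/4041)
F = (399585781/124075313, -863822107/124075313)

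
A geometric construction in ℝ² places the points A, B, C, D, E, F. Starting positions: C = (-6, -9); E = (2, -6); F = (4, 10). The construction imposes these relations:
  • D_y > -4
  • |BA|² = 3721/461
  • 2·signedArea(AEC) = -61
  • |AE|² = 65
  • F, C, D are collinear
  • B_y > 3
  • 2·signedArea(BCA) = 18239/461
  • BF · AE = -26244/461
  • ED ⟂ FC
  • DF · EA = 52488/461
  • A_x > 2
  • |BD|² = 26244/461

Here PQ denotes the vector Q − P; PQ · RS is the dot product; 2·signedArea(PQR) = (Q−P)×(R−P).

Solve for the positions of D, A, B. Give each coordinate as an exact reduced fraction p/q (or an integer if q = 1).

1. D_x = -1396/461  [F, C, D are collinear ∩ ED ⟂ FC]
2. D_y = -1546/461  [F, C, D are collinear ∩ ED ⟂ FC]
   → D = (-1396/461, -1546/461)
3. A_x = 3  [2·signedArea(AEC) = -61 ∩ DF · EA = 52488/461]
4. A_y = 2  [2·signedArea(AEC) = -61 ∩ DF · EA = 52488/461]
   → A = (3, 2)
5. B_x = 224/461  [2·signedArea(BCA) = 18239/461 ∩ BF · AE = -26244/461]
6. B_y = 1532/461  [2·signedArea(BCA) = 18239/461 ∩ BF · AE = -26244/461]
   → B = (224/461, 1532/461)

A = (3, 2)
B = (224/461, 1532/461)
D = (-1396/461, -1546/461)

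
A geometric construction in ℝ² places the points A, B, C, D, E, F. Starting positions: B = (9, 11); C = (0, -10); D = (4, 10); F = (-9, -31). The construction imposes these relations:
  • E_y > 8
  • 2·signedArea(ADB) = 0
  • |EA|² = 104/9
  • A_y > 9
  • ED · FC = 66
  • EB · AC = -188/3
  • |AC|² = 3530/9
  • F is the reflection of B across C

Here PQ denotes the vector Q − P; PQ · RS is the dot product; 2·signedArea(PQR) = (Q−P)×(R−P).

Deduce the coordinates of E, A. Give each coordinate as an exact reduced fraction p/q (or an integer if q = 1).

A = (7/3, 29/3)
E = (-1, 9)

1. A_x = 7/3  [line -1·x + 5·y + -46 = 0 ∩ |AC|² = 3530/9]
2. A_y = 29/3  [line -1·x + 5·y + -46 = 0 ∩ |AC|² = 3530/9]
   → A = (7/3, 29/3)
3. E_x = -1  [ED · FC = 66 ∩ EB · AC = -188/3]
4. E_y = 9  [ED · FC = 66 ∩ EB · AC = -188/3]
   → E = (-1, 9)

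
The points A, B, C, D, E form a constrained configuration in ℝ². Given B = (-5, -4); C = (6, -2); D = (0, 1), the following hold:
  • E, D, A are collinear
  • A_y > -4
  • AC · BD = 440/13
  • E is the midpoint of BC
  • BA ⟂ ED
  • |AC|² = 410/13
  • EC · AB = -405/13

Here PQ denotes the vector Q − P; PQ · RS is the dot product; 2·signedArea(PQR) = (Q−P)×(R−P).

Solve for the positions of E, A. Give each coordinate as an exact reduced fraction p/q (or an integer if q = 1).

1. E_x = 1/2  [E is the midpoint of BC]
2. E_y = -3  [E is the midpoint of BC]
   → E = (1/2, -3)
3. A_x = 7/13  [E, D, A are collinear ∩ BA ⟂ ED]
4. A_y = -43/13  [E, D, A are collinear ∩ BA ⟂ ED]
   → A = (7/13, -43/13)

A = (7/13, -43/13)
E = (1/2, -3)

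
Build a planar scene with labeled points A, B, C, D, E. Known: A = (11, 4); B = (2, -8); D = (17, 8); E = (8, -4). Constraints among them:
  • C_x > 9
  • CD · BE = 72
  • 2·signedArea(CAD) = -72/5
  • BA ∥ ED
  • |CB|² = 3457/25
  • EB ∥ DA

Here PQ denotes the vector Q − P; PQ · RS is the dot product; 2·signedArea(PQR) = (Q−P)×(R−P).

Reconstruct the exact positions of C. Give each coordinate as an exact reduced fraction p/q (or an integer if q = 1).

C = (49/5, 4/5)

1. C_x = 49/5  [2·signedArea(CAD) = -72/5 ∩ CD · BE = 72]
2. C_y = 4/5  [2·signedArea(CAD) = -72/5 ∩ CD · BE = 72]
   → C = (49/5, 4/5)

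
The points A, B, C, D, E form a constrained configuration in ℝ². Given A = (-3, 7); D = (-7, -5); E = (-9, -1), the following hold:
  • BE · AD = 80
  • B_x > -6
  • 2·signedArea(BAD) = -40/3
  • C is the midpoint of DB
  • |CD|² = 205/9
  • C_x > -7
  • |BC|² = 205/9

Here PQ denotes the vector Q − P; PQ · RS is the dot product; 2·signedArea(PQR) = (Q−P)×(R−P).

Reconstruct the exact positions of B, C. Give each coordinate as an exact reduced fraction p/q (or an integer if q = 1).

1. B_x = -5  [2·signedArea(BAD) = -40/3 ∩ BE · AD = 80]
2. B_y = 13/3  [2·signedArea(BAD) = -40/3 ∩ BE · AD = 80]
   → B = (-5, 13/3)
3. C_x = -6  [C is the midpoint of DB]
4. C_y = -1/3  [C is the midpoint of DB]
   → C = (-6, -1/3)

B = (-5, 13/3)
C = (-6, -1/3)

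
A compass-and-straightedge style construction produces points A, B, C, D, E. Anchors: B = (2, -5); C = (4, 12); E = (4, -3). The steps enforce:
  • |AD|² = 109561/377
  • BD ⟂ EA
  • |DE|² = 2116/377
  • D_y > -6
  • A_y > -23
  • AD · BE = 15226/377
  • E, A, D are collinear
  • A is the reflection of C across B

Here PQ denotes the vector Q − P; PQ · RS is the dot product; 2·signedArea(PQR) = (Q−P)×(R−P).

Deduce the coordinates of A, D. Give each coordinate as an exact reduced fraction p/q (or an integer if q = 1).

A = (0, -22)
D = (1324/377, -2005/377)

1. A_x = 0  [A is the reflection of C across B]
2. A_y = -22  [A is the reflection of C across B]
   → A = (0, -22)
3. D_x = 1324/377  [E, A, D are collinear ∩ BD ⟂ EA]
4. D_y = -2005/377  [E, A, D are collinear ∩ BD ⟂ EA]
   → D = (1324/377, -2005/377)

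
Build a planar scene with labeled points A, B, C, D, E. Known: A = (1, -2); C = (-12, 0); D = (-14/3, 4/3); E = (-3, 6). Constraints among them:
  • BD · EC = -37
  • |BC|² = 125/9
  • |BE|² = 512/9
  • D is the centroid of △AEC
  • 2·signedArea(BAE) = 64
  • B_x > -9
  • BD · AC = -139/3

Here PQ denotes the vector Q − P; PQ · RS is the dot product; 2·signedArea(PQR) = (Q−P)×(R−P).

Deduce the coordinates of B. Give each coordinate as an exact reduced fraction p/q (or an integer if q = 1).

B = (-25/3, 2/3)

1. B_x = -25/3  [2·signedArea(BAE) = 64 ∩ BD · AC = -139/3]
2. B_y = 2/3  [2·signedArea(BAE) = 64 ∩ BD · AC = -139/3]
   → B = (-25/3, 2/3)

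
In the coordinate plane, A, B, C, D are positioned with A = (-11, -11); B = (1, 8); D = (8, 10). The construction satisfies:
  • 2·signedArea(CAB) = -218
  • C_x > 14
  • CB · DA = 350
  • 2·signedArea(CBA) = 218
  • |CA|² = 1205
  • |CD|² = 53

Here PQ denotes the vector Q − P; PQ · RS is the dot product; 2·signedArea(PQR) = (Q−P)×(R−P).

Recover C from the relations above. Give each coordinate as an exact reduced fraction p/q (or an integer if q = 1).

C = (15, 12)

1. C_x = 15  [2·signedArea(CBA) = 218 ∩ CB · DA = 350]
2. C_y = 12  [2·signedArea(CBA) = 218 ∩ CB · DA = 350]
   → C = (15, 12)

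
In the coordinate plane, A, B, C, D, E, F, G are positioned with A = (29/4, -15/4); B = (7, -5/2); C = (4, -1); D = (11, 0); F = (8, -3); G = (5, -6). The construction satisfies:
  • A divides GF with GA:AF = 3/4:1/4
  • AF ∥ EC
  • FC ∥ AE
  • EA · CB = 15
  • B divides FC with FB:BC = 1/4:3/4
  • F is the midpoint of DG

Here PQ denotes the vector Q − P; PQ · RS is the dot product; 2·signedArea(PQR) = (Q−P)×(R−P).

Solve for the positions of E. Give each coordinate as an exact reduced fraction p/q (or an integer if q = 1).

1. E_x = 13/4  [AF ∥ EC ∩ FC ∥ AE]
2. E_y = -7/4  [AF ∥ EC ∩ FC ∥ AE]
   → E = (13/4, -7/4)

E = (13/4, -7/4)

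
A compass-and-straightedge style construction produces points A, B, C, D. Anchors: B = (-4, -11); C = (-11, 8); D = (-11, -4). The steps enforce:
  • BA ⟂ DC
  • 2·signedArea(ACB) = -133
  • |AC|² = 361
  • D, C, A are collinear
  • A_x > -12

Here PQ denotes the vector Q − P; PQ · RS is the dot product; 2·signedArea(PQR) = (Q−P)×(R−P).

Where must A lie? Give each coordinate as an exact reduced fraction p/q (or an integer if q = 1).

A = (-11, -11)

1. A_x = -11  [D, C, A are collinear ∩ BA ⟂ DC]
2. A_y = -11  [D, C, A are collinear ∩ BA ⟂ DC]
   → A = (-11, -11)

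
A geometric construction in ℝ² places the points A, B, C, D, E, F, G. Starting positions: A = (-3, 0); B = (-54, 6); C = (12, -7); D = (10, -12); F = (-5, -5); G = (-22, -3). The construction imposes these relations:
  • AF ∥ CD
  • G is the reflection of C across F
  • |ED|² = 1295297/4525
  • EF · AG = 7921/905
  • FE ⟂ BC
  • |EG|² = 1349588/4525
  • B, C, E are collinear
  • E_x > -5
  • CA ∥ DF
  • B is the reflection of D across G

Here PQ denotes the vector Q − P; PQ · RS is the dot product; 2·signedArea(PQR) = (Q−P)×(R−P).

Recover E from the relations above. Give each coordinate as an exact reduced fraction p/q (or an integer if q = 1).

1. E_x = -21468/4525  [B, C, E are collinear ∩ FE ⟂ BC]
2. E_y = -16751/4525  [B, C, E are collinear ∩ FE ⟂ BC]
   → E = (-21468/4525, -16751/4525)

E = (-21468/4525, -16751/4525)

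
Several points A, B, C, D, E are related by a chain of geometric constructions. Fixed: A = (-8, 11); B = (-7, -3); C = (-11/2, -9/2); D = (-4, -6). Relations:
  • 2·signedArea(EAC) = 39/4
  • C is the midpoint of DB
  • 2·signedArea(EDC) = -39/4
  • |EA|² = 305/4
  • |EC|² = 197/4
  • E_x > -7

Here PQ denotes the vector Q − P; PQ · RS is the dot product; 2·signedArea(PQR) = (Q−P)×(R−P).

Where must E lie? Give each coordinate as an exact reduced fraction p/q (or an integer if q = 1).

1. E_x = -6  [2·signedArea(EDC) = -39/4 ∩ 2·signedArea(EAC) = 39/4]
2. E_y = 5/2  [2·signedArea(EDC) = -39/4 ∩ 2·signedArea(EAC) = 39/4]
   → E = (-6, 5/2)

E = (-6, 5/2)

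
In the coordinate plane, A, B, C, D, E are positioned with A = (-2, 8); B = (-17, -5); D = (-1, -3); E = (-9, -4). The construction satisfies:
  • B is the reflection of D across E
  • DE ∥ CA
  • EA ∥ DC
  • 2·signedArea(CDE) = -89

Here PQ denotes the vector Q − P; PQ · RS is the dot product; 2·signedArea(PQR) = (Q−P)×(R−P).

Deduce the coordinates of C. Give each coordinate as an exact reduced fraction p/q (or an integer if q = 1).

C = (6, 9)

1. C_x = 6  [DE ∥ CA ∩ EA ∥ DC]
2. C_y = 9  [DE ∥ CA ∩ EA ∥ DC]
   → C = (6, 9)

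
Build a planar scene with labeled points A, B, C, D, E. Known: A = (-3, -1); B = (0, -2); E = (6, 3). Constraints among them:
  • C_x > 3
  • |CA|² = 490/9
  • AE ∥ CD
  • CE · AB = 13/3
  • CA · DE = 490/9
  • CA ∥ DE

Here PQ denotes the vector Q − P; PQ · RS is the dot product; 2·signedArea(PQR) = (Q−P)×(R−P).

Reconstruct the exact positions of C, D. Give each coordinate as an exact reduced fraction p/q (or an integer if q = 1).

1. C_x = 4  [line -3·x + 1·y + 32/3 = 0 ∩ |CA|² = 490/9]
2. C_y = 4/3  [line -3·x + 1·y + 32/3 = 0 ∩ |CA|² = 490/9]
   → C = (4, 4/3)
3. D_x = 13  [CA ∥ DE ∩ AE ∥ CD]
4. D_y = 16/3  [CA ∥ DE ∩ AE ∥ CD]
   → D = (13, 16/3)

C = (4, 4/3)
D = (13, 16/3)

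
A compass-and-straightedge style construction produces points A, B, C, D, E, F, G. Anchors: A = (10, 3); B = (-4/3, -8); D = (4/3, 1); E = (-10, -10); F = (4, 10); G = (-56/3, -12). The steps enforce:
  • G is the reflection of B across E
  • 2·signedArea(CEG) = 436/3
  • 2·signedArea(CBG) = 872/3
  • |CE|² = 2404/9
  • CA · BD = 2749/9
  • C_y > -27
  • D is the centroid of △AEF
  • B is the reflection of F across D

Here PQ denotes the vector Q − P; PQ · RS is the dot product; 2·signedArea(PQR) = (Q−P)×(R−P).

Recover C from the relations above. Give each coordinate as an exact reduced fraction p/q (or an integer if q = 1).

1. C_x = -20/3  [2·signedArea(CEG) = 436/3 ∩ CA · BD = 2749/9]
2. C_y = -26  [2·signedArea(CEG) = 436/3 ∩ CA · BD = 2749/9]
   → C = (-20/3, -26)

C = (-20/3, -26)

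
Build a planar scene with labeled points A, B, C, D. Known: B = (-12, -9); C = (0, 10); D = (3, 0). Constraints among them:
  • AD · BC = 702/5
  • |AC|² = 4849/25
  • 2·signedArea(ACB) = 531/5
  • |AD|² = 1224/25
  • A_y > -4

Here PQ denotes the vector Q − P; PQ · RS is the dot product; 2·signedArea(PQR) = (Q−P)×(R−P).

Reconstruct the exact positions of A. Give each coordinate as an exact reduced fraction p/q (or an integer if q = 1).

1. A_x = -3  [AD · BC = 702/5 ∩ 2·signedArea(ACB) = 531/5]
2. A_y = -18/5  [AD · BC = 702/5 ∩ 2·signedArea(ACB) = 531/5]
   → A = (-3, -18/5)

A = (-3, -18/5)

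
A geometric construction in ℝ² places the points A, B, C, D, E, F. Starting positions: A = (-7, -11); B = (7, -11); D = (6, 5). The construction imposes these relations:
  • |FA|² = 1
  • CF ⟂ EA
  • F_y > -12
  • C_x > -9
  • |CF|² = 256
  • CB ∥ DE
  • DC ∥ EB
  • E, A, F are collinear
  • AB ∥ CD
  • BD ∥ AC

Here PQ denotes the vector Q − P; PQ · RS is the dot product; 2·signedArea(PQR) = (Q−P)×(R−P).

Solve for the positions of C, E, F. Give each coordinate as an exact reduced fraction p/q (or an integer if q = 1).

1. C_x = -8  [AB ∥ CD ∩ BD ∥ AC]
2. C_y = 5  [AB ∥ CD ∩ BD ∥ AC]
   → C = (-8, 5)
3. E_x = 21  [DC ∥ EB ∩ CB ∥ DE]
4. E_y = -11  [DC ∥ EB ∩ CB ∥ DE]
   → E = (21, -11)
5. F_x = -8  [E, A, F are collinear ∩ CF ⟂ EA]
6. F_y = -11  [E, A, F are collinear ∩ CF ⟂ EA]
   → F = (-8, -11)

C = (-8, 5)
E = (21, -11)
F = (-8, -11)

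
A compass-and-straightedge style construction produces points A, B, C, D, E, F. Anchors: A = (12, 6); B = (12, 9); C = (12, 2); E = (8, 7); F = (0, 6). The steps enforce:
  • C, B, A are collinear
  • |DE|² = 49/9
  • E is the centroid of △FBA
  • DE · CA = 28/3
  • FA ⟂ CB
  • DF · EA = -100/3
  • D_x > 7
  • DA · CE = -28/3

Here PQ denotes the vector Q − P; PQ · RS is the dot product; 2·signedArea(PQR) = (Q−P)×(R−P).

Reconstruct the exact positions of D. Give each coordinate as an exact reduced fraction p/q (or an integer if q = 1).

1. D_x = 8  [DF · EA = -100/3 ∩ DE · CA = 28/3]
2. D_y = 14/3  [DF · EA = -100/3 ∩ DE · CA = 28/3]
   → D = (8, 14/3)

D = (8, 14/3)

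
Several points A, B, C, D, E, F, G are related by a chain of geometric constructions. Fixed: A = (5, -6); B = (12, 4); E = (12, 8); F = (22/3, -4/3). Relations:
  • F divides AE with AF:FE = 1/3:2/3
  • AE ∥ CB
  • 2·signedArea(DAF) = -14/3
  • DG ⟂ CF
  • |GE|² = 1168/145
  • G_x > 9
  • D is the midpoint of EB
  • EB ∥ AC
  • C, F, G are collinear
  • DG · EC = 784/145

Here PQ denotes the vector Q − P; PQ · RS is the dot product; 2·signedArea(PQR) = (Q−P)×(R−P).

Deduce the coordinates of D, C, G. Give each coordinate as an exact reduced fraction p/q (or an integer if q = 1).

1. D_x = 12  [D is the midpoint of EB]
2. D_y = 6  [D is the midpoint of EB]
   → D = (12, 6)
3. C_x = 5  [AE ∥ CB ∩ EB ∥ AC]
4. C_y = -10  [AE ∥ CB ∩ EB ∥ AC]
   → C = (5, -10)
5. G_x = 1376/145  [C, F, G are collinear ∩ DG ⟂ CF]
6. G_y = 968/145  [C, F, G are collinear ∩ DG ⟂ CF]
   → G = (1376/145, 968/145)

C = (5, -10)
D = (12, 6)
G = (1376/145, 968/145)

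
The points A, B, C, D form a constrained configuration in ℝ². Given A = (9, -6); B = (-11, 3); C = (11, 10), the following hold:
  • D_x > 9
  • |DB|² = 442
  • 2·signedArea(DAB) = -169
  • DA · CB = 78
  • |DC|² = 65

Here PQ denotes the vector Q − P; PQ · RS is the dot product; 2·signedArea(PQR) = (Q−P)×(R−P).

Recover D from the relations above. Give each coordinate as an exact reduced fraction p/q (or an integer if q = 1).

D = (10, 2)

1. D_x = 10  [DA · CB = 78 ∩ 2·signedArea(DAB) = -169]
2. D_y = 2  [DA · CB = 78 ∩ 2·signedArea(DAB) = -169]
   → D = (10, 2)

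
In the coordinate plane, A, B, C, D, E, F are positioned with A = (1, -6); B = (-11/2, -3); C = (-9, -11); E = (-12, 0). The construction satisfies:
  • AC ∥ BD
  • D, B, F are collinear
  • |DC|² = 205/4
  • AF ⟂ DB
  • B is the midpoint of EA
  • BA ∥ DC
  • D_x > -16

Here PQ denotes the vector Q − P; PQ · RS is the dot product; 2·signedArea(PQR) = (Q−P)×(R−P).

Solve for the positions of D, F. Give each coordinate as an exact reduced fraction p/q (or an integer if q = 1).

D = (-31/2, -8)
F = (-3/2, -1)

1. D_x = -31/2  [BA ∥ DC ∩ AC ∥ BD]
2. D_y = -8  [BA ∥ DC ∩ AC ∥ BD]
   → D = (-31/2, -8)
3. F_x = -3/2  [D, B, F are collinear ∩ AF ⟂ DB]
4. F_y = -1  [D, B, F are collinear ∩ AF ⟂ DB]
   → F = (-3/2, -1)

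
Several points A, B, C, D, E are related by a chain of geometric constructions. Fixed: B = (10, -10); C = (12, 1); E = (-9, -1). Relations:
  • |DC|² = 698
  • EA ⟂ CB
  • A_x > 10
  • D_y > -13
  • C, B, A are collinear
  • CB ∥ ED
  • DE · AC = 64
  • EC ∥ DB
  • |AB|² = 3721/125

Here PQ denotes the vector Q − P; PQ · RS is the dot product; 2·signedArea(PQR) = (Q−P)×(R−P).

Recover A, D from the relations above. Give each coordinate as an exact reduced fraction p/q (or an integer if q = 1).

1. A_x = 1372/125  [C, B, A are collinear ∩ EA ⟂ CB]
2. A_y = -579/125  [C, B, A are collinear ∩ EA ⟂ CB]
   → A = (1372/125, -579/125)
3. D_x = -11  [EC ∥ DB ∩ CB ∥ ED]
4. D_y = -12  [EC ∥ DB ∩ CB ∥ ED]
   → D = (-11, -12)

A = (1372/125, -579/125)
D = (-11, -12)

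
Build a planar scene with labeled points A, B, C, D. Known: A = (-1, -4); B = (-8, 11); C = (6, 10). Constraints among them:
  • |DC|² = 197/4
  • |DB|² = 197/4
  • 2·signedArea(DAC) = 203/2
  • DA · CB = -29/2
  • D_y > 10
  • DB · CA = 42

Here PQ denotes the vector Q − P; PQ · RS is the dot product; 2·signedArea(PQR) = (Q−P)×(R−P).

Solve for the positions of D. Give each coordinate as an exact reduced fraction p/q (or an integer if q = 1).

D = (-1, 21/2)

1. D_x = -1  [DA · CB = -29/2 ∩ DB · CA = 42]
2. D_y = 21/2  [DA · CB = -29/2 ∩ DB · CA = 42]
   → D = (-1, 21/2)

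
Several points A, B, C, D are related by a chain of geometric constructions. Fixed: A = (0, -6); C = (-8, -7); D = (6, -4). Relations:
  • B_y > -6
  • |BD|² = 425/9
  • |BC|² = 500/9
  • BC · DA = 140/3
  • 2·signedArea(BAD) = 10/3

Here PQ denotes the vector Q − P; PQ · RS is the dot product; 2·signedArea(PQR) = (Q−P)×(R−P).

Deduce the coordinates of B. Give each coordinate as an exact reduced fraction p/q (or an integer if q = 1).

B = (-2/3, -17/3)

1. B_x = -2/3  [2·signedArea(BAD) = 10/3 ∩ BC · DA = 140/3]
2. B_y = -17/3  [2·signedArea(BAD) = 10/3 ∩ BC · DA = 140/3]
   → B = (-2/3, -17/3)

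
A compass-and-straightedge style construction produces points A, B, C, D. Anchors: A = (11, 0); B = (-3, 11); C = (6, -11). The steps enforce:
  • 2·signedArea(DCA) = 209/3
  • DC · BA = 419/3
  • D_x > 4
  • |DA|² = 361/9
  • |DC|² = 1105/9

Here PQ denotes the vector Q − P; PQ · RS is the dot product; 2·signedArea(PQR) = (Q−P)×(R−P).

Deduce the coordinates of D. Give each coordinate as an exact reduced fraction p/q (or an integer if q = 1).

1. D_x = 14/3  [2·signedArea(DCA) = 209/3 ∩ DC · BA = 419/3]
2. D_y = 0  [2·signedArea(DCA) = 209/3 ∩ DC · BA = 419/3]
   → D = (14/3, 0)

D = (14/3, 0)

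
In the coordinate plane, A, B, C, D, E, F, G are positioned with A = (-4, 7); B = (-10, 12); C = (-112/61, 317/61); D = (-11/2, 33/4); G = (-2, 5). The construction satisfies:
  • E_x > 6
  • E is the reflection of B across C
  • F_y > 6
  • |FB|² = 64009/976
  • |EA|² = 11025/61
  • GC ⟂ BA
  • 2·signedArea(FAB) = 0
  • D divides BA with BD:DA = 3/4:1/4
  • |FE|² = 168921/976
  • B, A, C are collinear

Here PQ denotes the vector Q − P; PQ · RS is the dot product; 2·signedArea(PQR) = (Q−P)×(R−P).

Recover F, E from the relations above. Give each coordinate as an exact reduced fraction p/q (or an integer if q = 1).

1. E_x = 386/61  [E is the reflection of B across C]
2. E_y = -98/61  [E is the reflection of B across C]
   → E = (386/61, -98/61)
3. F_x = -461/122  [line -5·x + -6·y + 22 = 0 ∩ |FE|² = 168921/976]
4. F_y = 1663/244  [line -5·x + -6·y + 22 = 0 ∩ |FE|² = 168921/976]
   → F = (-461/122, 1663/244)

E = (386/61, -98/61)
F = (-461/122, 1663/244)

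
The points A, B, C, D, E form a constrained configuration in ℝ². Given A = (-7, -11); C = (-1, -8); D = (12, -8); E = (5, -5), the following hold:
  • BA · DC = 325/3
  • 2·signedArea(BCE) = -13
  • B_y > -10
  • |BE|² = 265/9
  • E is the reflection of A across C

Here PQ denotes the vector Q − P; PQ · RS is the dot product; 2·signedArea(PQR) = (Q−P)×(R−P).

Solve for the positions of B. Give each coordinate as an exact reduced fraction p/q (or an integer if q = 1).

B = (4/3, -9)

1. B_x = 4/3  [BA · DC = 325/3 ∩ 2·signedArea(BCE) = -13]
2. B_y = -9  [BA · DC = 325/3 ∩ 2·signedArea(BCE) = -13]
   → B = (4/3, -9)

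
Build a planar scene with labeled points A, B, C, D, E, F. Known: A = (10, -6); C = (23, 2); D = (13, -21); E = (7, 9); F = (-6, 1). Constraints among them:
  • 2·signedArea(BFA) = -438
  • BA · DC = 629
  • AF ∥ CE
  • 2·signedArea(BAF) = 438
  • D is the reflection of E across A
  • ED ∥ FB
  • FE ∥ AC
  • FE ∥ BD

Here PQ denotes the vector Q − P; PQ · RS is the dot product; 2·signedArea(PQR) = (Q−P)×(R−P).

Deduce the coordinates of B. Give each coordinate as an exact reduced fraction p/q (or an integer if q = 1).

1. B_x = 0  [FE ∥ BD ∩ ED ∥ FB]
2. B_y = -29  [FE ∥ BD ∩ ED ∥ FB]
   → B = (0, -29)

B = (0, -29)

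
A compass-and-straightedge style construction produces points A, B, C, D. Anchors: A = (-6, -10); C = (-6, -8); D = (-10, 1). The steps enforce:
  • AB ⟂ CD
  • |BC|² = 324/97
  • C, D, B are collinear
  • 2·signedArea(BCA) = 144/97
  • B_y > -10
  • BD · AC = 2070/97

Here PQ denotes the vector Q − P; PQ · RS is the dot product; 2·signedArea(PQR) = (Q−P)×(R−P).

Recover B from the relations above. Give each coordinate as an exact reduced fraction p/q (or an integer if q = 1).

1. B_x = -510/97  [C, D, B are collinear ∩ AB ⟂ CD]
2. B_y = -938/97  [C, D, B are collinear ∩ AB ⟂ CD]
   → B = (-510/97, -938/97)

B = (-510/97, -938/97)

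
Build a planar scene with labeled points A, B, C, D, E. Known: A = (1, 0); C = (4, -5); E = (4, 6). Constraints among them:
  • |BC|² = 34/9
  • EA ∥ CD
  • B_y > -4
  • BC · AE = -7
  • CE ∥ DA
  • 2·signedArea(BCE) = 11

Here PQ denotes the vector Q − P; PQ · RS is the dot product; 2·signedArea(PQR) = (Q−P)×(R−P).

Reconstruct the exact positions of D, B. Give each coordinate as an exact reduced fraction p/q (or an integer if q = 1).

1. D_x = 1  [CE ∥ DA ∩ EA ∥ CD]
2. D_y = -11  [CE ∥ DA ∩ EA ∥ CD]
   → D = (1, -11)
3. B_x = 3  [2·signedArea(BCE) = 11 ∩ BC · AE = -7]
4. B_y = -10/3  [2·signedArea(BCE) = 11 ∩ BC · AE = -7]
   → B = (3, -10/3)

B = (3, -10/3)
D = (1, -11)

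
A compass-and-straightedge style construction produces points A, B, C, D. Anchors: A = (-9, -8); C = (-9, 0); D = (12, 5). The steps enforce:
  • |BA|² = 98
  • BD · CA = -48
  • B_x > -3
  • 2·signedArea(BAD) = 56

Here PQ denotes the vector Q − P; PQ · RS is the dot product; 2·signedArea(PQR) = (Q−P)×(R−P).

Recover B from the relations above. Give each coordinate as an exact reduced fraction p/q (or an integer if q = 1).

B = (-2, -1)

1. B_x = -2  [2·signedArea(BAD) = 56 ∩ BD · CA = -48]
2. B_y = -1  [2·signedArea(BAD) = 56 ∩ BD · CA = -48]
   → B = (-2, -1)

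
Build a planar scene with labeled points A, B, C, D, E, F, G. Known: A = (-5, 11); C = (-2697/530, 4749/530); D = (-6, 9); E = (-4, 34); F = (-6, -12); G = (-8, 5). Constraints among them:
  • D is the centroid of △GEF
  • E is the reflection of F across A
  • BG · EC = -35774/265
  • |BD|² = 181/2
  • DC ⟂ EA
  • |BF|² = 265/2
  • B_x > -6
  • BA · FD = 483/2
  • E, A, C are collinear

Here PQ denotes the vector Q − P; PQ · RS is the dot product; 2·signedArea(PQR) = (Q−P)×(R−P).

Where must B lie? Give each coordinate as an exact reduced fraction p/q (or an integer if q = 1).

1. B_x = -11/2  [BG · EC = -35774/265 ∩ BA · FD = 483/2]
2. B_y = -1/2  [BG · EC = -35774/265 ∩ BA · FD = 483/2]
   → B = (-11/2, -1/2)

B = (-11/2, -1/2)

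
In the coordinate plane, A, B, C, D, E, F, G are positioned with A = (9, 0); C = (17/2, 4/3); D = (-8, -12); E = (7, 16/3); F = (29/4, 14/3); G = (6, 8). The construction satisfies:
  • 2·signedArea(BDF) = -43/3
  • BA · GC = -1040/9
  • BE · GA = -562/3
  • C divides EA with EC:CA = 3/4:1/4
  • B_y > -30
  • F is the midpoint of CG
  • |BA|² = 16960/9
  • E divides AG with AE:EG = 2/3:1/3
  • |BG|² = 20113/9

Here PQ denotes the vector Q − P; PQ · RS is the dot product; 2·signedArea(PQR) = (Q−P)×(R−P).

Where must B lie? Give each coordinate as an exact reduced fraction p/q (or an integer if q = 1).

1. B_x = -23  [BA · GC = -1040/9 ∩ 2·signedArea(BDF) = -43/3]
2. B_y = -88/3  [BA · GC = -1040/9 ∩ 2·signedArea(BDF) = -43/3]
   → B = (-23, -88/3)

B = (-23, -88/3)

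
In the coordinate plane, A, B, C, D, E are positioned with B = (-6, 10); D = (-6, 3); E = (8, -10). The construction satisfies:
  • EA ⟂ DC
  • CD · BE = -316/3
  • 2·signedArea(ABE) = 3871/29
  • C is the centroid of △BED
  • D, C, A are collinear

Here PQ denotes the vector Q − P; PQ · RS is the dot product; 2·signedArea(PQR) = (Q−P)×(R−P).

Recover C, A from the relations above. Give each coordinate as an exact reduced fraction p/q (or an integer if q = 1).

A = (611/58, -237/58)
C = (-4/3, 1)

1. C_x = -4/3  [C is the centroid of △BED]
2. C_y = 1  [C is the centroid of △BED]
   → C = (-4/3, 1)
3. A_x = 611/58  [D, C, A are collinear ∩ EA ⟂ DC]
4. A_y = -237/58  [D, C, A are collinear ∩ EA ⟂ DC]
   → A = (611/58, -237/58)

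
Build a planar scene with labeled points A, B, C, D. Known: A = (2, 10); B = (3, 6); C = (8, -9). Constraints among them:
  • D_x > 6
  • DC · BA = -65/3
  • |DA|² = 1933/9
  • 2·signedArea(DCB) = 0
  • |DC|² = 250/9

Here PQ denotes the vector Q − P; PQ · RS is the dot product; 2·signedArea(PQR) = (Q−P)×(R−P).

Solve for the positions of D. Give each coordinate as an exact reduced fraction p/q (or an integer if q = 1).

1. D_x = 19/3  [2·signedArea(DCB) = 0 ∩ DC · BA = -65/3]
2. D_y = -4  [2·signedArea(DCB) = 0 ∩ DC · BA = -65/3]
   → D = (19/3, -4)

D = (19/3, -4)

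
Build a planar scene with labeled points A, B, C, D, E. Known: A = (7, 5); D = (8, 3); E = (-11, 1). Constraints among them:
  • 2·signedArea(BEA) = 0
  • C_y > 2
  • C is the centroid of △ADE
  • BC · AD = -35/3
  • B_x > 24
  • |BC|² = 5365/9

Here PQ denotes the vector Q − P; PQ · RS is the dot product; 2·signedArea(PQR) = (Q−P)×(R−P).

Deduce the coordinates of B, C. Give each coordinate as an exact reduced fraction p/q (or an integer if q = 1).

1. C_x = 4/3  [C is the centroid of △ADE]
2. C_y = 3  [C is the centroid of △ADE]
   → C = (4/3, 3)
3. B_x = 25  [2·signedArea(BEA) = 0 ∩ BC · AD = -35/3]
4. B_y = 9  [2·signedArea(BEA) = 0 ∩ BC · AD = -35/3]
   → B = (25, 9)

B = (25, 9)
C = (4/3, 3)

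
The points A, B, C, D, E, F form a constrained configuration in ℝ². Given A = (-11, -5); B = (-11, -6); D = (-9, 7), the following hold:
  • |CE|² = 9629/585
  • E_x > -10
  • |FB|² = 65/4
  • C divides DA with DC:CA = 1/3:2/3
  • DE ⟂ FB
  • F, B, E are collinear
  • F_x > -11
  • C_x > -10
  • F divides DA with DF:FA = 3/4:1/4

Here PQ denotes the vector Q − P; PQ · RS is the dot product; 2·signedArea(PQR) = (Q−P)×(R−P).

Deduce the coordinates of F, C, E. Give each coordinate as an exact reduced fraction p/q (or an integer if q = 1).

C = (-29/3, 3)
E = (-609/65, 458/65)
F = (-21/2, -2)

1. F_x = -21/2  [F divides DA with DF:FA = 3/4:1/4]
2. F_y = -2  [F divides DA with DF:FA = 3/4:1/4]
   → F = (-21/2, -2)
3. C_x = -29/3  [C divides DA with DC:CA = 1/3:2/3]
4. C_y = 3  [C divides DA with DC:CA = 1/3:2/3]
   → C = (-29/3, 3)
5. E_x = -609/65  [F, B, E are collinear ∩ DE ⟂ FB]
6. E_y = 458/65  [F, B, E are collinear ∩ DE ⟂ FB]
   → E = (-609/65, 458/65)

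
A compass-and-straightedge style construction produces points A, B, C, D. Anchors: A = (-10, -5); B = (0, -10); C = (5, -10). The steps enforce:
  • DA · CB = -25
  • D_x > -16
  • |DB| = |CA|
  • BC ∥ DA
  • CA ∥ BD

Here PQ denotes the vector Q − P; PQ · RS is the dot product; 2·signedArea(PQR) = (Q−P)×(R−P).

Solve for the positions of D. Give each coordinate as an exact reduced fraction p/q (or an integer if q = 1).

D = (-15, -5)

1. D_x = -15  [BC ∥ DA ∩ CA ∥ BD]
2. D_y = -5  [BC ∥ DA ∩ CA ∥ BD]
   → D = (-15, -5)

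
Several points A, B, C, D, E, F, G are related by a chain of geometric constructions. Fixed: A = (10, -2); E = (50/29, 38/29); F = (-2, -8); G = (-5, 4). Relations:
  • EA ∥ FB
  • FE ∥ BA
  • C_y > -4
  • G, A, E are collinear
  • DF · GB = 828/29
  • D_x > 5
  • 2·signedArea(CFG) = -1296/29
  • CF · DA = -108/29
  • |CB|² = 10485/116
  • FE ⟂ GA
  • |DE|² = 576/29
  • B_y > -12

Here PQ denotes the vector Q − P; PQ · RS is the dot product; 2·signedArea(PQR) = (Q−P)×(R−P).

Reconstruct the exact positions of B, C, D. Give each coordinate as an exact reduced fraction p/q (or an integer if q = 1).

1. B_x = 182/29  [FE ∥ BA ∩ EA ∥ FB]
2. B_y = -328/29  [FE ∥ BA ∩ EA ∥ FB]
   → B = (182/29, -328/29)
3. C_x = 37/58  [line -12·x + -3·y + -96/29 = 0 ∩ |CB|² = 10485/116]
4. C_y = -106/29  [line -12·x + -3·y + -96/29 = 0 ∩ |CB|² = 10485/116]
   → C = (37/58, -106/29)
5. D_x = 170/29  [DF · GB = 828/29 ∩ CF · DA = -108/29]
6. D_y = -10/29  [DF · GB = 828/29 ∩ CF · DA = -108/29]
   → D = (170/29, -10/29)

B = (182/29, -328/29)
C = (37/58, -106/29)
D = (170/29, -10/29)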